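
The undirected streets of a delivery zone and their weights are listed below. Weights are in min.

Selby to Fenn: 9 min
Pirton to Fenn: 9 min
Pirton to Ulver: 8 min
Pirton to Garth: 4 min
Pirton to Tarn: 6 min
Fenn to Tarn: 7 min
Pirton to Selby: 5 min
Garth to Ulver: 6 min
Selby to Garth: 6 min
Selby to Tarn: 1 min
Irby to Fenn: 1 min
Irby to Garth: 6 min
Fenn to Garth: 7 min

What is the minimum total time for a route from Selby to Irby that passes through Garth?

12 min

Shortest Selby→Garth: Selby → Garth = 6
Best Garth to Irby: Garth → Irby costing 6
Total via Garth: 6 + 6 = 12 min.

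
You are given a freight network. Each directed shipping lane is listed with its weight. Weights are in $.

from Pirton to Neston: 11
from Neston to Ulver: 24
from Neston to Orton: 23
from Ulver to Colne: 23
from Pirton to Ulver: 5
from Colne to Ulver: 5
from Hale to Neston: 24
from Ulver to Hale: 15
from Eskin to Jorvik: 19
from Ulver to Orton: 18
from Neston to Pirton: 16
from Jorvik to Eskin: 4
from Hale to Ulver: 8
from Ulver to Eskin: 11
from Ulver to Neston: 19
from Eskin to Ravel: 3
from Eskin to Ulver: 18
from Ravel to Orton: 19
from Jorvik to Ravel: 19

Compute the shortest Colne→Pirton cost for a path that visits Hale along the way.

Shortest Colne→Hale: Colne → Ulver → Hale = 20
Shortest Hale→Pirton: Hale → Neston → Pirton = 40
Total via Hale: 20 + 40 = $60.

$60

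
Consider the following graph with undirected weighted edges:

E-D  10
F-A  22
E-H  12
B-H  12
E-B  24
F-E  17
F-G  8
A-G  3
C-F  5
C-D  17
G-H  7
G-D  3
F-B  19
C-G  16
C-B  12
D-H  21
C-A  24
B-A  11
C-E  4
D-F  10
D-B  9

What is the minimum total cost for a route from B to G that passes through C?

25

Best B to C: B–C costing 12
Shortest C→G: C–F–G = 13
Total via C: 12 + 13 = 25.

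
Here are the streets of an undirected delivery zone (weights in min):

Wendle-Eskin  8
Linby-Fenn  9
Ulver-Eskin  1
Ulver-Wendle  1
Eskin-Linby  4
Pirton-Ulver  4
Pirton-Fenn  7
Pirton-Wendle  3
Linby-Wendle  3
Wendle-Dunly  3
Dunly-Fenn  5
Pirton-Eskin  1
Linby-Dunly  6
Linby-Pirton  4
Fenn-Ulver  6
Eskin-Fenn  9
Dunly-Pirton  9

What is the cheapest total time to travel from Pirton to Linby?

4 min

Enumerating some paths:
Pirton–Wendle–Linby: 3+3 = 6
Pirton–Eskin–Linby: 1+4 = 5
Pirton–Linby: 4 = 4
Pirton–Eskin–Ulver–Wendle–Linby: 1+1+1+3 = 6
The minimum is 4 min via Pirton–Linby.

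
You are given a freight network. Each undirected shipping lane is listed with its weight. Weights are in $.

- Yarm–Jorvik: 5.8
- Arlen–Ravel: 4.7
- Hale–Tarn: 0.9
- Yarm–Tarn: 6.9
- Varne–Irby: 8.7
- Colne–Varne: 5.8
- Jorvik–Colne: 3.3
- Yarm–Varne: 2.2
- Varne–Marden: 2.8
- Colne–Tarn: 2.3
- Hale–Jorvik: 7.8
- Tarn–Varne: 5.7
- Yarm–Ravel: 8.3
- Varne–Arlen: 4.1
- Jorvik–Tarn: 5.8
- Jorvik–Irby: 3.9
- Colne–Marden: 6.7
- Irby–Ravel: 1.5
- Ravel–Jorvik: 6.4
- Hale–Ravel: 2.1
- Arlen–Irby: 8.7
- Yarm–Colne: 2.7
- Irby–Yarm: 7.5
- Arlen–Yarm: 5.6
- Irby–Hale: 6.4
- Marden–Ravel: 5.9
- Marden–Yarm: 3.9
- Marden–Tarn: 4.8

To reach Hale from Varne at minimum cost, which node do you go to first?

Candidate routes:
Varne - Tarn - Hale: 5.7+0.9 = 6.6
Varne - Yarm - Colne - Tarn - Hale: 2.2+2.7+2.3+0.9 = 8.1
The minimum is $6.6 via Varne - Tarn - Hale.
So from Varne the first move is to Tarn.

Tarn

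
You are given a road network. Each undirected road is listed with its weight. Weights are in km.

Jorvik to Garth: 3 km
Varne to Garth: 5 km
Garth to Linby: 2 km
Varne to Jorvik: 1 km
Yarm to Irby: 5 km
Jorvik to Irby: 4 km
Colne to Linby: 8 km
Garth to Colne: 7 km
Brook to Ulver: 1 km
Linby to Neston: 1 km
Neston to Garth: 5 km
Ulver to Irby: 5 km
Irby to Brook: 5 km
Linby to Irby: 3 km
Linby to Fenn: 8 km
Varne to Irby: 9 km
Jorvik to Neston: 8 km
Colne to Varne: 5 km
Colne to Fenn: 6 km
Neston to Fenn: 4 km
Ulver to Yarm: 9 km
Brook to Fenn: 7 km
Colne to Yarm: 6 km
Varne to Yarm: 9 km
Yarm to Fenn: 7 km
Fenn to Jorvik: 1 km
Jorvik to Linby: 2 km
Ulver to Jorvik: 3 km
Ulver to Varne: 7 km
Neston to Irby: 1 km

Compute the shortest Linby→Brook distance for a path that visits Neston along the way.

Shortest Linby→Neston: Linby → Neston = 1
Shortest Neston→Brook: Neston → Irby → Brook = 6
Total via Neston: 1 + 6 = 7 km.

7 km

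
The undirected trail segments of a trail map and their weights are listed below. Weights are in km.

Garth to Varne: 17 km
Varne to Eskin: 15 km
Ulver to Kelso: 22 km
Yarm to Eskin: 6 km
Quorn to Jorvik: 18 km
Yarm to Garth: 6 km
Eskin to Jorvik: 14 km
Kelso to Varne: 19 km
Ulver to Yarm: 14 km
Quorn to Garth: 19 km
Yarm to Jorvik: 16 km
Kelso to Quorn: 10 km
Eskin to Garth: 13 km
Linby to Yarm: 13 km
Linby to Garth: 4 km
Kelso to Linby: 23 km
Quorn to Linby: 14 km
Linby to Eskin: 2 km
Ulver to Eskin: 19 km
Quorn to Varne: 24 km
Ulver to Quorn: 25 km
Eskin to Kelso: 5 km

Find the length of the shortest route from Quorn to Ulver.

Settle nodes by increasing distance from Quorn:
Quorn: 0
Kelso: 10  (via Quorn)
Linby: 14  (via Quorn)
Eskin: 15  (via Kelso)
Jorvik: 18  (via Quorn)
Garth: 18  (via Linby)
Yarm: 21  (via Eskin)
Varne: 24  (via Quorn)
Ulver: 25  (via Quorn)
Shortest route: Quorn–Ulver = 25 km.

25 km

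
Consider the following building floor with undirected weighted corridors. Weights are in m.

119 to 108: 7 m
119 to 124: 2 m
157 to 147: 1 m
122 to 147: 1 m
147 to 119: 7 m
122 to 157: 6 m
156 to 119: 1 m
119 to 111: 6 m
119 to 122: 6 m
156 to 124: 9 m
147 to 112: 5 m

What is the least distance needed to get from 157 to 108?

Candidate routes:
157 - 122 - 147 - 119 - 108: 6+1+7+7 = 21
157 - 122 - 119 - 108: 6+6+7 = 19
157 - 147 - 119 - 108: 1+7+7 = 15
Cheapest is 157 - 147 - 119 - 108 at 15 m.

15 m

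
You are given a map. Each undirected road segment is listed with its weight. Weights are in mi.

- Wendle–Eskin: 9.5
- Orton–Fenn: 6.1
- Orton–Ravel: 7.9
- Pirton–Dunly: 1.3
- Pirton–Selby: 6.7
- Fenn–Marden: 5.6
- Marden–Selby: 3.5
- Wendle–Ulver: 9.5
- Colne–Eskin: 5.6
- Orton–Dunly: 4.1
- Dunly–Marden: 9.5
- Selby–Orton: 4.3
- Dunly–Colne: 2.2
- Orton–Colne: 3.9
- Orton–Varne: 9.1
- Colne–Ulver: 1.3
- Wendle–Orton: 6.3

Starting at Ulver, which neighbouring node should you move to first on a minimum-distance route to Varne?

Colne

Compare a few routes:
Ulver → Wendle → Orton → Varne: 9.5+6.3+9.1 = 24.9
Ulver → Colne → Dunly → Orton → Varne: 1.3+2.2+4.1+9.1 = 16.7
Ulver → Colne → Orton → Varne: 1.3+3.9+9.1 = 14.3
The minimum is 14.3 mi via Ulver → Colne → Orton → Varne.
So from Ulver the first move is to Colne.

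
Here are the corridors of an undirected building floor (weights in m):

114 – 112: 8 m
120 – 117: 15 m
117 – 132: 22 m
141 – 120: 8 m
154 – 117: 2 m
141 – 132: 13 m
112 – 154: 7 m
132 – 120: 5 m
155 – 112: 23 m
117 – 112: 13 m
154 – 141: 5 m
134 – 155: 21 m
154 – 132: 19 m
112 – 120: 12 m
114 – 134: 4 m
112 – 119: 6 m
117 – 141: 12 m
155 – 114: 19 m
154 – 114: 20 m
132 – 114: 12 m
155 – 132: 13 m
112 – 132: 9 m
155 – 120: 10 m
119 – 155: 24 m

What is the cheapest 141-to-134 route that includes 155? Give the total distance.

39 m

Best 141 to 155: 141 → 120 → 155 costing 18
Shortest 155→134: 155 → 134 = 21
Total via 155: 18 + 21 = 39 m.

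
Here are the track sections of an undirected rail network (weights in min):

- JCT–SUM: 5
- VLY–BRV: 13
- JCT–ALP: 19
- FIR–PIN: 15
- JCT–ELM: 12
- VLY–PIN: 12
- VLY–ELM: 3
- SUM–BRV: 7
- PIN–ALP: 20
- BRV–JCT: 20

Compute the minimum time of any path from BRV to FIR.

Compare a few routes:
BRV–SUM–JCT–ELM–VLY–PIN–FIR: 7+5+12+3+12+15 = 54
BRV–VLY–PIN–FIR: 13+12+15 = 40
BRV–JCT–ELM–VLY–PIN–FIR: 20+12+3+12+15 = 62
The minimum is 40 min via BRV–VLY–PIN–FIR.

40 min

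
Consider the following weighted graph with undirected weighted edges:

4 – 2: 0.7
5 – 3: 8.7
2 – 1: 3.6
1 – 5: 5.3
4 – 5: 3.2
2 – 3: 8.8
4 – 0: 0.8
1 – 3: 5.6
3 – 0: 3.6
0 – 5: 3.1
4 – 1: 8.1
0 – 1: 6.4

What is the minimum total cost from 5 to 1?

5.3

Compare a few routes:
5 - 4 - 2 - 1: 3.2+0.7+3.6 = 7.5
5 - 1: 5.3 = 5.3
5 - 0 - 4 - 2 - 1: 3.1+0.8+0.7+3.6 = 8.2
Cheapest is 5 - 1 at 5.3.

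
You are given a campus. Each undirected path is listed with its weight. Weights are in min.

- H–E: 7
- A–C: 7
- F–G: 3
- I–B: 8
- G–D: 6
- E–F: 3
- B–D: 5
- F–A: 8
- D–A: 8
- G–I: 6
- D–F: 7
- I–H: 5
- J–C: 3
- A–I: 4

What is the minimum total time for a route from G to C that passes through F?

18 min

Shortest G→F: G → F = 3
Best F to C: F → A → C costing 15
Total via F: 3 + 15 = 18 min.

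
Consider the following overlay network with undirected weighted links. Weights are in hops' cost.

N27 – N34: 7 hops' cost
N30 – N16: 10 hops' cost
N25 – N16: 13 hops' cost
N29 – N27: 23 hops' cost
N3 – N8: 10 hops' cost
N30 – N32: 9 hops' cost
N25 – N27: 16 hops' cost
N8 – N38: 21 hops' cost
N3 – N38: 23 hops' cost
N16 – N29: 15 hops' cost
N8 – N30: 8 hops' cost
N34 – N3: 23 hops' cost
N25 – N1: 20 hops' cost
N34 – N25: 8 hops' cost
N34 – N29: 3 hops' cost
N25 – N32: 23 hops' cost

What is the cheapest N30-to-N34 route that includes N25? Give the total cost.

31 hops' cost

Best N30 to N25: N30–N16–N25 costing 23
Best N25 to N34: N25–N34 costing 8
Total via N25: 23 + 8 = 31 hops' cost.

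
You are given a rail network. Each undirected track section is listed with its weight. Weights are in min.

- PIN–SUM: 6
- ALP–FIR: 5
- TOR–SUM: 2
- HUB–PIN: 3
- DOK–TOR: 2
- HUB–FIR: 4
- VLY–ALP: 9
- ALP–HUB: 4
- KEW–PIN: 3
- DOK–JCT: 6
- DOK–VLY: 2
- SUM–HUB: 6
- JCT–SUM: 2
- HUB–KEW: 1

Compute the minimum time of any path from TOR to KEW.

9 min

Shortest distances from TOR:
TOR: 0
SUM: 2  (via TOR)
DOK: 2  (via TOR)
JCT: 4  (via SUM)
VLY: 4  (via DOK)
PIN: 8  (via SUM)
HUB: 8  (via SUM)
KEW: 9  (via HUB)
Shortest route: TOR → SUM → HUB → KEW = 9 min.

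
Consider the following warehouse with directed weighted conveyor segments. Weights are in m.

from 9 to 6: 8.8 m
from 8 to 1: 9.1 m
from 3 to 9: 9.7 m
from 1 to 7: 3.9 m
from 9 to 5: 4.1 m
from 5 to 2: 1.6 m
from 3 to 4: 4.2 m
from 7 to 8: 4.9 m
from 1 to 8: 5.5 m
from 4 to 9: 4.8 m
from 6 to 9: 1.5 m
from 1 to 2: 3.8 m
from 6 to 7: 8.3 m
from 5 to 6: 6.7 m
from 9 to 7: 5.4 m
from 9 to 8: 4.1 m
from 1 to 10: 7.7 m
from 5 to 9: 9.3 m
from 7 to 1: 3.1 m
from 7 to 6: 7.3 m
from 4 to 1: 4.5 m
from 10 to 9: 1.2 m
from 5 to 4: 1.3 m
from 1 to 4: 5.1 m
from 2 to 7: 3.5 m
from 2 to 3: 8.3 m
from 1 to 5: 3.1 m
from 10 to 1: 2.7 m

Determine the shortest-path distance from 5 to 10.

Enumerating some paths:
5 → 2 → 7 → 1 → 10: 1.6+3.5+3.1+7.7 = 15.9
5 → 6 → 9 → 7 → 1 → 10: 6.7+1.5+5.4+3.1+7.7 = 24.4
5 → 4 → 9 → 7 → 1 → 10: 1.3+4.8+5.4+3.1+7.7 = 22.3
5 → 4 → 1 → 10: 1.3+4.5+7.7 = 13.5
Cheapest is 5 → 4 → 1 → 10 at 13.5 m.

13.5 m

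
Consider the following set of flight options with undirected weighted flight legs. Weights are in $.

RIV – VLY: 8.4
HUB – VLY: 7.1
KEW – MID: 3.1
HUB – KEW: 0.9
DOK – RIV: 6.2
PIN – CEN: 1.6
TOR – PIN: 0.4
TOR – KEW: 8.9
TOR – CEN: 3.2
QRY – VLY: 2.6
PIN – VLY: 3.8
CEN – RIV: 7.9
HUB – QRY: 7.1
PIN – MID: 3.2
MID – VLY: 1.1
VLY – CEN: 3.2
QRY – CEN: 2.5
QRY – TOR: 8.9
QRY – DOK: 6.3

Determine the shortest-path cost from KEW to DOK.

$13.1

Compare a few routes:
KEW → HUB → QRY → DOK: 0.9+7.1+6.3 = 14.3
KEW → MID → VLY → QRY → DOK: 3.1+1.1+2.6+6.3 = 13.1
The minimum is $13.1 via KEW → MID → VLY → QRY → DOK.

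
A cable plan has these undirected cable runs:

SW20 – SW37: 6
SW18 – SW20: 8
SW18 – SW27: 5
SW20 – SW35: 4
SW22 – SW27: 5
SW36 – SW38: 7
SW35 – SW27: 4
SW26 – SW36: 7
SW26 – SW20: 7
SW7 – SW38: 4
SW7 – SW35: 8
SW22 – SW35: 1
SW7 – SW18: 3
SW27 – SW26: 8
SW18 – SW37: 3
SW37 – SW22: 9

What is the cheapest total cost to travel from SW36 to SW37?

17

Enumerating some paths:
SW36–SW26–SW27–SW18–SW37: 7+8+5+3 = 23
SW36–SW26–SW20–SW18–SW37: 7+7+8+3 = 25
SW36–SW26–SW20–SW37: 7+7+6 = 20
SW36–SW38–SW7–SW18–SW37: 7+4+3+3 = 17
The minimum is 17 via SW36–SW38–SW7–SW18–SW37.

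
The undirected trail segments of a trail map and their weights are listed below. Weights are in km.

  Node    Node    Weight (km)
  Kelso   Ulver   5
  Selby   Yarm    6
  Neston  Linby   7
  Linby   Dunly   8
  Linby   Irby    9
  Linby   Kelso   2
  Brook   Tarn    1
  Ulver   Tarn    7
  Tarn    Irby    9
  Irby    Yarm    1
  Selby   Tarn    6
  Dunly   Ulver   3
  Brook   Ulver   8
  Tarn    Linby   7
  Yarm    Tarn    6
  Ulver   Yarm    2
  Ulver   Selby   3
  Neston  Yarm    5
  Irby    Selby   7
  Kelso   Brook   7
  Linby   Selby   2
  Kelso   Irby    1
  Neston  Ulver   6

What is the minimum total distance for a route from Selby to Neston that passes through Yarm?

Shortest Selby→Yarm: Selby → Ulver → Yarm = 5
Shortest Yarm→Neston: Yarm → Neston = 5
Total via Yarm: 5 + 5 = 10 km.

10 km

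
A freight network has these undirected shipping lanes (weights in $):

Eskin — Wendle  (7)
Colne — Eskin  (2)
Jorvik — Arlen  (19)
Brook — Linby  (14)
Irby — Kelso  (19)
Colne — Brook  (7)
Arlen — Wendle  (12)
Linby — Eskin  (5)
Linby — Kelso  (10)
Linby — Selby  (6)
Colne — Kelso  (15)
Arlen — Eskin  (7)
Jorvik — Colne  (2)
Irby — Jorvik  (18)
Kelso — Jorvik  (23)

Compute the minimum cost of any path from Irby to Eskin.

$22

Shortest distances from Irby:
Irby: 0
Jorvik: 18  (via Irby)
Kelso: 19  (via Irby)
Colne: 20  (via Jorvik)
Eskin: 22  (via Colne)
Shortest route: Irby → Jorvik → Colne → Eskin = $22.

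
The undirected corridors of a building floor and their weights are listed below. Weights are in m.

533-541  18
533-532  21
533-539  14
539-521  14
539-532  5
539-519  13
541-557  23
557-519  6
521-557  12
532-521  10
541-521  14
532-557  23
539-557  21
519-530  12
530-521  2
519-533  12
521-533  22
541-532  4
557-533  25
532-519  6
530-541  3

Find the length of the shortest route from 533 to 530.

Candidate routes:
533 - 541 - 530: 18+3 = 21
533 - 519 - 530: 12+12 = 24
533 - 519 - 532 - 541 - 530: 12+6+4+3 = 25
533 - 521 - 530: 22+2 = 24
Cheapest is 533 - 541 - 530 at 21 m.

21 m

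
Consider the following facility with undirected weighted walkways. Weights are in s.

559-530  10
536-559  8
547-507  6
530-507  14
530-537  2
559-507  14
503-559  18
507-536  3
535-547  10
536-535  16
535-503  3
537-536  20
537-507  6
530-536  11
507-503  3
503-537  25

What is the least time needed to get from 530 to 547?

14 s

Running Dijkstra from 530:
530: 0
537: 2  (via 530)
507: 8  (via 537)
559: 10  (via 530)
503: 11  (via 507)
536: 11  (via 530)
547: 14  (via 507)
Shortest route: 530 → 537 → 507 → 547 = 14 s.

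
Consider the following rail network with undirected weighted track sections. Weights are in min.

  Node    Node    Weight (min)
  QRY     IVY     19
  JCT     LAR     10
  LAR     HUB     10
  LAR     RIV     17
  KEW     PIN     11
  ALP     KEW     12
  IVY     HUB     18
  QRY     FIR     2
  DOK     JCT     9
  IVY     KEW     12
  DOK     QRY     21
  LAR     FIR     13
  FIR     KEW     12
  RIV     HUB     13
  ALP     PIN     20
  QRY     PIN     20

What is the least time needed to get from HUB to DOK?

29 min

Candidate routes:
HUB → LAR → JCT → DOK: 10+10+9 = 29
HUB → LAR → FIR → QRY → DOK: 10+13+2+21 = 46
The minimum is 29 min via HUB → LAR → JCT → DOK.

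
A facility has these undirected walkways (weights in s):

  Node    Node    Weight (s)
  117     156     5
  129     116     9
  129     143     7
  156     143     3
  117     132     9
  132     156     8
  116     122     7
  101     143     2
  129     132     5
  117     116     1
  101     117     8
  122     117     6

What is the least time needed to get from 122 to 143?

Enumerating some paths:
122–116–117–101–143: 7+1+8+2 = 18
122–117–156–143: 6+5+3 = 14
122–116–117–156–143: 7+1+5+3 = 16
122–117–101–143: 6+8+2 = 16
Cheapest is 122–117–156–143 at 14 s.

14 s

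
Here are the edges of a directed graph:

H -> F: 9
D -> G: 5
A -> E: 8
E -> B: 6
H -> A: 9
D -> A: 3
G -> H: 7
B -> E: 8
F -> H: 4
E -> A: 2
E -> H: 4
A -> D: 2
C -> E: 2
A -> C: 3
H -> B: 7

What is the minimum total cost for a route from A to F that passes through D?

Best A to D: A–D costing 2
Shortest D→F: D–G–H–F = 21
Total via D: 2 + 21 = 23.

23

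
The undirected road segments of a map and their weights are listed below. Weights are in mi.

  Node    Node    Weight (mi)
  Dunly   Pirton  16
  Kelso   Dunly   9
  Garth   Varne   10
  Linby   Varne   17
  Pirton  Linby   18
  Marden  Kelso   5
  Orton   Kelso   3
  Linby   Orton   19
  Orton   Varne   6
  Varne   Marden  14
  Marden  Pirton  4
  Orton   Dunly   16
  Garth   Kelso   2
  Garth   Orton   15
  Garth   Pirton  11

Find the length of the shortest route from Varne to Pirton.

18 mi

Candidate routes:
Varne - Garth - Pirton: 10+11 = 21
Varne - Marden - Pirton: 14+4 = 18
Varne - Garth - Kelso - Marden - Pirton: 10+2+5+4 = 21
Cheapest is Varne - Marden - Pirton at 18 mi.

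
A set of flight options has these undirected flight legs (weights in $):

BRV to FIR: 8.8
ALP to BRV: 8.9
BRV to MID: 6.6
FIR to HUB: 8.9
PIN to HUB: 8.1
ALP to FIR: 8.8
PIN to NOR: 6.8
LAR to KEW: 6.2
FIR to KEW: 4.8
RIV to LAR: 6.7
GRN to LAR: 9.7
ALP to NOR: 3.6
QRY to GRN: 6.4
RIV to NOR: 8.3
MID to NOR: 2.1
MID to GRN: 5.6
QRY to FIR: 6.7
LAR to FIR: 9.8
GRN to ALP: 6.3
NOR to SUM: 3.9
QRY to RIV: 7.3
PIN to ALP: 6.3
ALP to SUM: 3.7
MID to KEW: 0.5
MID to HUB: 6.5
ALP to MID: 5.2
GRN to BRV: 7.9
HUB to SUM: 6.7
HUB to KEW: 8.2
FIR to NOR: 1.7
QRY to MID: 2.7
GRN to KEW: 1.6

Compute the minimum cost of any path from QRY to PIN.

$11.6

Candidate routes:
QRY - MID - NOR - PIN: 2.7+2.1+6.8 = 11.6
QRY - MID - ALP - PIN: 2.7+5.2+6.3 = 14.2
QRY - FIR - NOR - PIN: 6.7+1.7+6.8 = 15.2
QRY - MID - NOR - ALP - PIN: 2.7+2.1+3.6+6.3 = 14.7
The minimum is $11.6 via QRY - MID - NOR - PIN.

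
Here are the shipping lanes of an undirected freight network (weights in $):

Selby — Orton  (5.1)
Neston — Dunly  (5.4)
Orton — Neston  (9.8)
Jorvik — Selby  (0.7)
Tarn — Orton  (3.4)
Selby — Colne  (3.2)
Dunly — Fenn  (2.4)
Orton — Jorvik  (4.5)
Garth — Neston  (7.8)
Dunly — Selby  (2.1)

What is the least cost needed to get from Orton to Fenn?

$9.6

Candidate routes:
Orton–Selby–Dunly–Fenn: 5.1+2.1+2.4 = 9.6
Orton–Jorvik–Selby–Dunly–Fenn: 4.5+0.7+2.1+2.4 = 9.7
Cheapest is Orton–Selby–Dunly–Fenn at $9.6.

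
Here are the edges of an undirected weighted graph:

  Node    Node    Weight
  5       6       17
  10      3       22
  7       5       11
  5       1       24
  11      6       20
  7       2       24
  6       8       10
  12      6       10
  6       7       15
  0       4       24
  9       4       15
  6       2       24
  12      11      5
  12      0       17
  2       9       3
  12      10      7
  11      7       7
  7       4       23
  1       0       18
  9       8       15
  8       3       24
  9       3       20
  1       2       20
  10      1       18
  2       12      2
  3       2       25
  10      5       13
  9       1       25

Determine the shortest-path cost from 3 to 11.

Enumerating some paths:
3–9–2–12–11: 20+3+2+5 = 30
3–2–12–11: 25+2+5 = 32
3–10–12–11: 22+7+5 = 34
3–8–9–2–12–11: 24+15+3+2+5 = 49
Cheapest is 3–9–2–12–11 at 30.

30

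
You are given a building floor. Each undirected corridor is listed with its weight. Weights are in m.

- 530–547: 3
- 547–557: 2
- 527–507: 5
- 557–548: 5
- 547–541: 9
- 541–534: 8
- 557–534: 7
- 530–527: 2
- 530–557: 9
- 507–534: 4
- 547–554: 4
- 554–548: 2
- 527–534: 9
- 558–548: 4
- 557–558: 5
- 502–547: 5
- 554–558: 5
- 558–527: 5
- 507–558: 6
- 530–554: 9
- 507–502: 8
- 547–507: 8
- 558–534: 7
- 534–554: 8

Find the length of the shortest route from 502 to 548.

Running Dijkstra from 502:
502: 0
547: 5  (via 502)
557: 7  (via 547)
507: 8  (via 502)
530: 8  (via 547)
554: 9  (via 547)
527: 10  (via 530)
548: 11  (via 554)
Shortest route: 502 → 547 → 554 → 548 = 11 m.

11 m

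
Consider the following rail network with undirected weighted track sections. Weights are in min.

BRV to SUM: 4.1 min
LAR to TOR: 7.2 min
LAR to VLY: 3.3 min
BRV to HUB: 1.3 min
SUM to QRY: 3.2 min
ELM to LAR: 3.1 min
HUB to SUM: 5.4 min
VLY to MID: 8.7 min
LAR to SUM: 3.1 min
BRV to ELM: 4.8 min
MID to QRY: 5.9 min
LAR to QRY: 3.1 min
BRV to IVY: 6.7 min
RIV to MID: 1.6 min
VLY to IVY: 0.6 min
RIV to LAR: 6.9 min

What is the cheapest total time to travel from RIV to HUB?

15.4 min

Enumerating some paths:
RIV–MID–QRY–SUM–HUB: 1.6+5.9+3.2+5.4 = 16.1
RIV–LAR–SUM–HUB: 6.9+3.1+5.4 = 15.4
RIV–MID–QRY–SUM–BRV–HUB: 1.6+5.9+3.2+4.1+1.3 = 16.1
The minimum is 15.4 min via RIV–LAR–SUM–HUB.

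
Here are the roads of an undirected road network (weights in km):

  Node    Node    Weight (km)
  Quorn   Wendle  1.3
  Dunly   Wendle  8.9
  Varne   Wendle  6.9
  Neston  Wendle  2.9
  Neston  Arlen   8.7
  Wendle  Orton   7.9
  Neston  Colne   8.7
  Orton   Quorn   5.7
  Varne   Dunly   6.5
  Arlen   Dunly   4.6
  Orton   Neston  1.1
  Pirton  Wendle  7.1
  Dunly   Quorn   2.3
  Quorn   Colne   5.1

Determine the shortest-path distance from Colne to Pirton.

Settle nodes by increasing distance from Colne:
Colne: 0
Quorn: 5.1  (via Colne)
Wendle: 6.4  (via Quorn)
Dunly: 7.4  (via Quorn)
Neston: 8.7  (via Colne)
Orton: 9.8  (via Neston)
Arlen: 12  (via Dunly)
Varne: 13.3  (via Wendle)
Pirton: 13.5  (via Wendle)
Shortest route: Colne → Quorn → Wendle → Pirton = 13.5 km.

13.5 km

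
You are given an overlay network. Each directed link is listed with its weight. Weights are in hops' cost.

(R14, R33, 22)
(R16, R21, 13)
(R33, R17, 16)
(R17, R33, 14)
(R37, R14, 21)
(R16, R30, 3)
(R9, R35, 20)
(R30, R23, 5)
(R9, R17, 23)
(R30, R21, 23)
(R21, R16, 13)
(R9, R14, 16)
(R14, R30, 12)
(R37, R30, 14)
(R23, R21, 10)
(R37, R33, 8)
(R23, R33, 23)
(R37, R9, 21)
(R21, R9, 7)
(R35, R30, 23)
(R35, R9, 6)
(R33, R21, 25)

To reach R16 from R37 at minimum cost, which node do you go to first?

Candidate routes:
R37–R33–R21–R16: 8+25+13 = 46
R37–R30–R21–R16: 14+23+13 = 50
R37–R30–R23–R21–R16: 14+5+10+13 = 42
R37–R14–R30–R23–R21–R16: 21+12+5+10+13 = 61
The minimum is 42 hops' cost via R37–R30–R23–R21–R16.
So from R37 the first move is to R30.

R30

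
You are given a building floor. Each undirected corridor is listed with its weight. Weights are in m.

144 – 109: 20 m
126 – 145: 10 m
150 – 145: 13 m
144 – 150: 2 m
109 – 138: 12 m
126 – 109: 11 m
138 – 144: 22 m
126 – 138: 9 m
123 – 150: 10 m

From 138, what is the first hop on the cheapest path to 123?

Candidate routes:
138 → 109 → 144 → 150 → 123: 12+20+2+10 = 44
138 → 144 → 150 → 123: 22+2+10 = 34
138 → 126 → 145 → 150 → 123: 9+10+13+10 = 42
The minimum is 34 m via 138 → 144 → 150 → 123.
So from 138 the first move is to 144.

144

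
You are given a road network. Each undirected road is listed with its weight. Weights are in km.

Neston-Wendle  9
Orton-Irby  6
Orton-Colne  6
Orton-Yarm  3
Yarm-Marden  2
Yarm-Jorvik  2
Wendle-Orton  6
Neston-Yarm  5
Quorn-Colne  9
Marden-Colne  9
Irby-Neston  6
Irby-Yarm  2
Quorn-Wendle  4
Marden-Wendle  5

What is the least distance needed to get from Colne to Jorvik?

11 km

Compare a few routes:
Colne - Orton - Yarm - Jorvik: 6+3+2 = 11
Colne - Marden - Yarm - Jorvik: 9+2+2 = 13
Colne - Orton - Irby - Yarm - Jorvik: 6+6+2+2 = 16
The minimum is 11 km via Colne - Orton - Yarm - Jorvik.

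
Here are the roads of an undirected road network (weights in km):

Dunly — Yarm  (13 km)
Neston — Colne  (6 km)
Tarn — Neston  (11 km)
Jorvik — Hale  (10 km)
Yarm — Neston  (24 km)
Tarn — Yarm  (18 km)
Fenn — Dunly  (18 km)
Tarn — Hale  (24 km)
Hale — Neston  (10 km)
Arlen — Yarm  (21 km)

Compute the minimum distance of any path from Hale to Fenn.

65 km

Running Dijkstra from Hale:
Hale: 0
Neston: 10  (via Hale)
Jorvik: 10  (via Hale)
Colne: 16  (via Neston)
Tarn: 21  (via Neston)
Yarm: 34  (via Neston)
Dunly: 47  (via Yarm)
Arlen: 55  (via Yarm)
Fenn: 65  (via Dunly)
Shortest route: Hale → Neston → Yarm → Dunly → Fenn = 65 km.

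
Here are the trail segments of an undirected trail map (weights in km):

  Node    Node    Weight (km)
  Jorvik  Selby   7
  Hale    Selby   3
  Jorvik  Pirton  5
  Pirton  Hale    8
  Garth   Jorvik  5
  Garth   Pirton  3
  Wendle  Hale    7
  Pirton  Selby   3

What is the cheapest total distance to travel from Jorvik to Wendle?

17 km

Enumerating some paths:
Jorvik–Pirton–Selby–Hale–Wendle: 5+3+3+7 = 18
Jorvik–Pirton–Hale–Wendle: 5+8+7 = 20
Jorvik–Selby–Hale–Wendle: 7+3+7 = 17
The minimum is 17 km via Jorvik–Selby–Hale–Wendle.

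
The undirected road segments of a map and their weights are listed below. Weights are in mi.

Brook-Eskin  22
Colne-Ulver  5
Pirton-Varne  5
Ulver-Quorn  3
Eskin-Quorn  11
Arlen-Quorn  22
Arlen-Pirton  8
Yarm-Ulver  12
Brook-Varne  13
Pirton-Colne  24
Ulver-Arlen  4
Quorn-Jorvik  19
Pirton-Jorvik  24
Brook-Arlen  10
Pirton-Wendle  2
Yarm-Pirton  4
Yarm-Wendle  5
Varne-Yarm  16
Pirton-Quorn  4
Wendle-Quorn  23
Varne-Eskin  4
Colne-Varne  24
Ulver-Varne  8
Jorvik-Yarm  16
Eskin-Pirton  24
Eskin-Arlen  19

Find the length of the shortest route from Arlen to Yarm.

12 mi

Shortest distances from Arlen:
Arlen: 0
Ulver: 4  (via Arlen)
Quorn: 7  (via Ulver)
Pirton: 8  (via Arlen)
Colne: 9  (via Ulver)
Wendle: 10  (via Pirton)
Brook: 10  (via Arlen)
Yarm: 12  (via Pirton)
Shortest route: Arlen → Pirton → Yarm = 12 mi.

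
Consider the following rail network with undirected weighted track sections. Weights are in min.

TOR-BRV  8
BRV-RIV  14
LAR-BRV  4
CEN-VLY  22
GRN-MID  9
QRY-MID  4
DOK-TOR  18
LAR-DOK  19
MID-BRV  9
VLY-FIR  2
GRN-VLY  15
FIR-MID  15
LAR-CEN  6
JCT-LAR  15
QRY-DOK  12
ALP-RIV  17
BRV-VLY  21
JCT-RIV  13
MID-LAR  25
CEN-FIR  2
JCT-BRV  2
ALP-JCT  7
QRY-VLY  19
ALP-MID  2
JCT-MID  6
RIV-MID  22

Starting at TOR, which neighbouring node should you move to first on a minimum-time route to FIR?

BRV

Enumerating some paths:
TOR–BRV–LAR–CEN–FIR: 8+4+6+2 = 20
TOR–BRV–VLY–FIR: 8+21+2 = 31
Cheapest is TOR–BRV–LAR–CEN–FIR at 20 min.
So from TOR the first move is to BRV.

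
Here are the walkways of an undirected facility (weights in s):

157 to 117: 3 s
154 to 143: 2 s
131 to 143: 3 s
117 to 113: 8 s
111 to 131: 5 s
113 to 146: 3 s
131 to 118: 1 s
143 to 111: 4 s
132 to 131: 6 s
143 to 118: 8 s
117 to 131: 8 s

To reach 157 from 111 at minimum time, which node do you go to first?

131

Enumerating some paths:
111 → 143 → 131 → 117 → 157: 4+3+8+3 = 18
111 → 131 → 117 → 157: 5+8+3 = 16
Cheapest is 111 → 131 → 117 → 157 at 16 s.
So from 111 the first move is to 131.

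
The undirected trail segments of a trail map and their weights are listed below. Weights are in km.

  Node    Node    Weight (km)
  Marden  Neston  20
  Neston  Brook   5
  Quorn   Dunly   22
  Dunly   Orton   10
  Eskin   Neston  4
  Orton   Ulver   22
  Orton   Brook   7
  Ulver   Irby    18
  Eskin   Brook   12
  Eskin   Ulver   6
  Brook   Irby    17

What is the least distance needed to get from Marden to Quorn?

64 km

Enumerating some paths:
Marden–Neston–Brook–Eskin–Ulver–Orton–Dunly–Quorn: 20+5+12+6+22+10+22 = 97
Marden–Neston–Eskin–Brook–Orton–Dunly–Quorn: 20+4+12+7+10+22 = 75
Marden–Neston–Brook–Orton–Dunly–Quorn: 20+5+7+10+22 = 64
Marden–Neston–Eskin–Ulver–Orton–Dunly–Quorn: 20+4+6+22+10+22 = 84
Cheapest is Marden–Neston–Brook–Orton–Dunly–Quorn at 64 km.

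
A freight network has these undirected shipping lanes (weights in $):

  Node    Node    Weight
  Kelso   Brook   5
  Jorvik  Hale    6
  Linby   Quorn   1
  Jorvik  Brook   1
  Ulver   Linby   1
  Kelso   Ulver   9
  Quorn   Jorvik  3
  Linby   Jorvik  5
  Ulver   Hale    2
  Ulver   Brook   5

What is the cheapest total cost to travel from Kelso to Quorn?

$9

Enumerating some paths:
Kelso - Brook - Ulver - Linby - Quorn: 5+5+1+1 = 12
Kelso - Brook - Jorvik - Quorn: 5+1+3 = 9
Kelso - Ulver - Linby - Quorn: 9+1+1 = 11
The minimum is $9 via Kelso - Brook - Jorvik - Quorn.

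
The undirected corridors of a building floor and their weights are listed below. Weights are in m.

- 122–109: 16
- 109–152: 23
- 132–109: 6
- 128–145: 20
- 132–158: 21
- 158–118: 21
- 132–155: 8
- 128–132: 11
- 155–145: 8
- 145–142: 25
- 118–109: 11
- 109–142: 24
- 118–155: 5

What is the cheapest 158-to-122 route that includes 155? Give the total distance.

Shortest 158→155: 158 → 118 → 155 = 26
Shortest 155→122: 155 → 132 → 109 → 122 = 30
Total via 155: 26 + 30 = 56 m.

56 m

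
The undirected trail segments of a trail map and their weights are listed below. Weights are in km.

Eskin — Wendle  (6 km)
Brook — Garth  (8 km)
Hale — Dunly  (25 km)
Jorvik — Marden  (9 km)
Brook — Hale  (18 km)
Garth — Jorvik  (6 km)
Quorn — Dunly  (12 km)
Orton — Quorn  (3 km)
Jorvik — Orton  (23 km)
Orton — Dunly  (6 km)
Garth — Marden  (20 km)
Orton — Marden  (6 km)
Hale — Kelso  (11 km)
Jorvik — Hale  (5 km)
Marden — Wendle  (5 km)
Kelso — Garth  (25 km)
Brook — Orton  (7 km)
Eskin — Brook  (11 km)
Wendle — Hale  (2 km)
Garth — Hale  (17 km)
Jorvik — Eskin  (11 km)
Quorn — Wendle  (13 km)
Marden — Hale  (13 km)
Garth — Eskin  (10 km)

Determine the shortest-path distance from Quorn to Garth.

18 km

Running Dijkstra from Quorn:
Quorn: 0
Orton: 3  (via Quorn)
Dunly: 9  (via Orton)
Marden: 9  (via Orton)
Brook: 10  (via Orton)
Wendle: 13  (via Quorn)
Hale: 15  (via Wendle)
Jorvik: 18  (via Marden)
Garth: 18  (via Brook)
Shortest route: Quorn → Orton → Brook → Garth = 18 km.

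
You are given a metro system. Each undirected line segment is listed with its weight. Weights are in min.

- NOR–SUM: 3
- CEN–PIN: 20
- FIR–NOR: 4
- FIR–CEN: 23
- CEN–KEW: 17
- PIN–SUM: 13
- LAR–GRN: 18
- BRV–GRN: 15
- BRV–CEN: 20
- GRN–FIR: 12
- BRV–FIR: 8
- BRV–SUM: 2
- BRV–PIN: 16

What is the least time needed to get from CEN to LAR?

Shortest distances from CEN:
CEN: 0
KEW: 17  (via CEN)
BRV: 20  (via CEN)
PIN: 20  (via CEN)
SUM: 22  (via BRV)
FIR: 23  (via CEN)
NOR: 25  (via SUM)
GRN: 35  (via BRV)
LAR: 53  (via GRN)
Shortest route: CEN–BRV–GRN–LAR = 53 min.

53 min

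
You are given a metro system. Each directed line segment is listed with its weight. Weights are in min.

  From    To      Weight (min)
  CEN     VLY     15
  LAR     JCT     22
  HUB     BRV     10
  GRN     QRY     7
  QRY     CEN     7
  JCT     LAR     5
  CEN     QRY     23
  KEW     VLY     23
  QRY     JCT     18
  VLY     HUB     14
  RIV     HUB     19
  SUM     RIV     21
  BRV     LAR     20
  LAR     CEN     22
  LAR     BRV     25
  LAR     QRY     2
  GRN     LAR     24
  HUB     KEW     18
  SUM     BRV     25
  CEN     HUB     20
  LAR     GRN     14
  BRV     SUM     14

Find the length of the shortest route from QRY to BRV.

37 min

Compare a few routes:
QRY–JCT–LAR–BRV: 18+5+25 = 48
QRY–CEN–VLY–HUB–BRV: 7+15+14+10 = 46
QRY–JCT–LAR–CEN–HUB–BRV: 18+5+22+20+10 = 75
QRY–CEN–HUB–BRV: 7+20+10 = 37
Cheapest is QRY–CEN–HUB–BRV at 37 min.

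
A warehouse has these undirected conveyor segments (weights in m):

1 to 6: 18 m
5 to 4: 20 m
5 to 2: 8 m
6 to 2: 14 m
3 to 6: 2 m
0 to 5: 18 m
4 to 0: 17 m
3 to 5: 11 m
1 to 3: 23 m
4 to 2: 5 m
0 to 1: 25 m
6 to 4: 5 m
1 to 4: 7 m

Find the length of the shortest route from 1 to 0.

24 m

Candidate routes:
1 - 0: 25 = 25
1 - 4 - 0: 7+17 = 24
The minimum is 24 m via 1 - 4 - 0.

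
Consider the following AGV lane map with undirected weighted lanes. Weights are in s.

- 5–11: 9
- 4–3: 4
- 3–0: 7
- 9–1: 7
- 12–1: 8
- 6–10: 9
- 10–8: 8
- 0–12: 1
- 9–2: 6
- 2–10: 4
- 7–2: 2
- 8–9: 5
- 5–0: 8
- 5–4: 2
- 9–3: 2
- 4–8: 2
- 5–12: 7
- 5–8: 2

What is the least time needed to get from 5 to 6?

19 s

Candidate routes:
5–4–8–10–6: 2+2+8+9 = 21
5–8–10–6: 2+8+9 = 19
Cheapest is 5–8–10–6 at 19 s.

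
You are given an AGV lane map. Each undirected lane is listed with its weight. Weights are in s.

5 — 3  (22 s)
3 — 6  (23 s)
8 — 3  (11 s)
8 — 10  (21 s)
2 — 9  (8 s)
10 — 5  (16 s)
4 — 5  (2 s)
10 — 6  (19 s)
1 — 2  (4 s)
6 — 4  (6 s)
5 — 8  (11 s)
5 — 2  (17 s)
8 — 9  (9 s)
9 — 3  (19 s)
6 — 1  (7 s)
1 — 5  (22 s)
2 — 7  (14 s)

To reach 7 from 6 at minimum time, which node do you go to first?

1

Enumerating some paths:
6 - 1 - 2 - 7: 7+4+14 = 25
6 - 4 - 5 - 2 - 7: 6+2+17+14 = 39
The minimum is 25 s via 6 - 1 - 2 - 7.
So from 6 the first move is to 1.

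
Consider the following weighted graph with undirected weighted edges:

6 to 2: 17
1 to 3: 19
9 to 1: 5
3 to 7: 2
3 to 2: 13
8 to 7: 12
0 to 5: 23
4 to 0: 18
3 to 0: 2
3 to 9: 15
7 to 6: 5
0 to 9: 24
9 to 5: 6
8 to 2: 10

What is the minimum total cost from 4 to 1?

Enumerating some paths:
4 → 0 → 3 → 1: 18+2+19 = 39
4 → 0 → 3 → 9 → 1: 18+2+15+5 = 40
Cheapest is 4 → 0 → 3 → 1 at 39.

39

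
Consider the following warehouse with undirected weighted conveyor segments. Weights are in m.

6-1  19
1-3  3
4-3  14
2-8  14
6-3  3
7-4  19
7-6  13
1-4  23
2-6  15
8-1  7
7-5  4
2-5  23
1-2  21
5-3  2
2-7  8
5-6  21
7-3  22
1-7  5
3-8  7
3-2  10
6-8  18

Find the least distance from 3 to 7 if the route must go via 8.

19 m

Shortest 3→8: 3–8 = 7
Best 8 to 7: 8–1–7 costing 12
Total via 8: 7 + 12 = 19 m.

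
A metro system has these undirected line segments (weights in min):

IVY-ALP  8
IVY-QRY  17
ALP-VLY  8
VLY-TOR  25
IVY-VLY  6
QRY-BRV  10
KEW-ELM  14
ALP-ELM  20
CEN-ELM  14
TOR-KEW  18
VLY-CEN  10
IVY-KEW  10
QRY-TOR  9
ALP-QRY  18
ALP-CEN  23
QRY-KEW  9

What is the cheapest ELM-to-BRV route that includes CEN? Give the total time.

Best ELM to CEN: ELM–CEN costing 14
Best CEN to BRV: CEN–VLY–IVY–QRY–BRV costing 43
Total via CEN: 14 + 43 = 57 min.

57 min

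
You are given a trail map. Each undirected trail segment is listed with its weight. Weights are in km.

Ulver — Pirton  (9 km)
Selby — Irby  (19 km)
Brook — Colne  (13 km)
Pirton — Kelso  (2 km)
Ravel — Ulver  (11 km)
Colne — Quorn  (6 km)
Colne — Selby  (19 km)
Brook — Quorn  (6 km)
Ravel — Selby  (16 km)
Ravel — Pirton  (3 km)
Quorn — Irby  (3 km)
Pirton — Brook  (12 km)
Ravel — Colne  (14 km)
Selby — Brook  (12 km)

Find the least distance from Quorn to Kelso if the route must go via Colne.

25 km

Best Quorn to Colne: Quorn → Colne costing 6
Shortest Colne→Kelso: Colne → Ravel → Pirton → Kelso = 19
Total via Colne: 6 + 19 = 25 km.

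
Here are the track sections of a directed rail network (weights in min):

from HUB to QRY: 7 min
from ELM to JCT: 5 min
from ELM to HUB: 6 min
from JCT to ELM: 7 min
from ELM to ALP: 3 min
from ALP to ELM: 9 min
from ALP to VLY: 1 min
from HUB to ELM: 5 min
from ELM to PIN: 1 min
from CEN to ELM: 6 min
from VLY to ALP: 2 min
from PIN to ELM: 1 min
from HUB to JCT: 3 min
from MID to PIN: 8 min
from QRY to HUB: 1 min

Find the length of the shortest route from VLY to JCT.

16 min

Candidate routes:
VLY - ALP - ELM - JCT: 2+9+5 = 16
VLY - ALP - ELM - HUB - JCT: 2+9+6+3 = 20
Cheapest is VLY - ALP - ELM - JCT at 16 min.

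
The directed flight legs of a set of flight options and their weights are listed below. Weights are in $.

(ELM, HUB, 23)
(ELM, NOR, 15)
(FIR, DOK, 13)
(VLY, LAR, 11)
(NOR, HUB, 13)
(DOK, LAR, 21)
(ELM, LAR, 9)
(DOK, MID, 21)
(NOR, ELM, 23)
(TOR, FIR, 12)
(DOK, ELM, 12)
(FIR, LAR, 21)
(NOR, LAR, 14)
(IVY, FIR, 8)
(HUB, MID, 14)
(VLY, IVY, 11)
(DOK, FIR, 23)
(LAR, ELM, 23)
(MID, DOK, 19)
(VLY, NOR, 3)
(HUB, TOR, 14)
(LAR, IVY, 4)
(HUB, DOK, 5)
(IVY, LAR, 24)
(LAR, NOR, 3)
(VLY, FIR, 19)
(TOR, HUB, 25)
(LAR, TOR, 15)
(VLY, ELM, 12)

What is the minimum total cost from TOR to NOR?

Compare a few routes:
TOR → FIR → DOK → LAR → NOR: 12+13+21+3 = 49
TOR → FIR → LAR → NOR: 12+21+3 = 36
The minimum is $36 via TOR → FIR → LAR → NOR.

$36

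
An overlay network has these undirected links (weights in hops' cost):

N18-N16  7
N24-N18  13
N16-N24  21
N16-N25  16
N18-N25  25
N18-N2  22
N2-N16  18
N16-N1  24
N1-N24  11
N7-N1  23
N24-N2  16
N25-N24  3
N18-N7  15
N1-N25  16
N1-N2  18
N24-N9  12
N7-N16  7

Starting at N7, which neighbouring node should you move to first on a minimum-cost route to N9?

N16

Enumerating some paths:
N7 - N16 - N18 - N24 - N9: 7+7+13+12 = 39
N7 - N18 - N24 - N9: 15+13+12 = 40
N7 - N16 - N25 - N24 - N9: 7+16+3+12 = 38
The minimum is 38 hops' cost via N7 - N16 - N25 - N24 - N9.
So from N7 the first move is to N16.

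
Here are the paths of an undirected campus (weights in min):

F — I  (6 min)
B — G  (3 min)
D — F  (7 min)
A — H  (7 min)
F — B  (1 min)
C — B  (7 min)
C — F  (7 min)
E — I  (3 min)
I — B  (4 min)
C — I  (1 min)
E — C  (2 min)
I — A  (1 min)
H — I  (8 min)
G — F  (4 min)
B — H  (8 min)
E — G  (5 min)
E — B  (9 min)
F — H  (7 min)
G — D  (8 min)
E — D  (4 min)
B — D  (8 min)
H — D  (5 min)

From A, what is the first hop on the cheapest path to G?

I

Compare a few routes:
A - I - B - G: 1+4+3 = 8
A - I - E - G: 1+3+5 = 9
The minimum is 8 min via A - I - B - G.
So from A the first move is to I.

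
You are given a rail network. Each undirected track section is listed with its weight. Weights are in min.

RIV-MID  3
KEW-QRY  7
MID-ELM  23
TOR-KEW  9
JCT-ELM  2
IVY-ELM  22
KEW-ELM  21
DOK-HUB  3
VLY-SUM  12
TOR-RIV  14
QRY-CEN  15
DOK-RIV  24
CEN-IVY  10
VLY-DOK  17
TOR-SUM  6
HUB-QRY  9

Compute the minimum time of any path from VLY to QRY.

29 min

Shortest distances from VLY:
VLY: 0
SUM: 12  (via VLY)
DOK: 17  (via VLY)
TOR: 18  (via SUM)
HUB: 20  (via DOK)
KEW: 27  (via TOR)
QRY: 29  (via HUB)
Shortest route: VLY → DOK → HUB → QRY = 29 min.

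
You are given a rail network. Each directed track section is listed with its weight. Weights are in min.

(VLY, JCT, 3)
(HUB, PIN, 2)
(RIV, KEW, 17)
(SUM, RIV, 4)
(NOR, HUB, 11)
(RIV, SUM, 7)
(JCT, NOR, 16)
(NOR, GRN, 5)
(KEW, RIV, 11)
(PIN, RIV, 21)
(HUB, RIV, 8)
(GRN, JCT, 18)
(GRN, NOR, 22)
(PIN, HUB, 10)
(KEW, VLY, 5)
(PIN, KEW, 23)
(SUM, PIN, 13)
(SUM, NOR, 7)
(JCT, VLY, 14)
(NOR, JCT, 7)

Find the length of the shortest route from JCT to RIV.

35 min

Candidate routes:
JCT → NOR → HUB → PIN → KEW → RIV: 16+11+2+23+11 = 63
JCT → NOR → HUB → PIN → RIV: 16+11+2+21 = 50
JCT → NOR → HUB → RIV: 16+11+8 = 35
Cheapest is JCT → NOR → HUB → RIV at 35 min.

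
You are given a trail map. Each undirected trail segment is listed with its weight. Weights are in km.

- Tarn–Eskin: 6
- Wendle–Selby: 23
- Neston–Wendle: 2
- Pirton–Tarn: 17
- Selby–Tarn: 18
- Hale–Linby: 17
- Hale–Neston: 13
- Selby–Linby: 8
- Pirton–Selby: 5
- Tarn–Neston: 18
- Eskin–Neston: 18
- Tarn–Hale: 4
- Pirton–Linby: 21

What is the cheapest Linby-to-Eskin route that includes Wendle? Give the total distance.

Shortest Linby→Wendle: Linby → Selby → Wendle = 31
Shortest Wendle→Eskin: Wendle → Neston → Eskin = 20
Total via Wendle: 31 + 20 = 51 km.

51 km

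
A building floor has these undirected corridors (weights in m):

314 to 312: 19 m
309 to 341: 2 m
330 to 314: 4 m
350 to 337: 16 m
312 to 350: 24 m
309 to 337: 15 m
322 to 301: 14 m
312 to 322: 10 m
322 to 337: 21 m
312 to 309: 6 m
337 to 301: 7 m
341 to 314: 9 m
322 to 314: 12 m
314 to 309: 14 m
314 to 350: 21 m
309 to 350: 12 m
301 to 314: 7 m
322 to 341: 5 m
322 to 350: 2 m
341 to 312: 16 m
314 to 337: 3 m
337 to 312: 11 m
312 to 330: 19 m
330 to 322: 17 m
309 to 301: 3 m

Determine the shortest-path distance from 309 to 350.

9 m

Compare a few routes:
309–312–322–350: 6+10+2 = 18
309–350: 12 = 12
309–341–322–350: 2+5+2 = 9
Cheapest is 309–341–322–350 at 9 m.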